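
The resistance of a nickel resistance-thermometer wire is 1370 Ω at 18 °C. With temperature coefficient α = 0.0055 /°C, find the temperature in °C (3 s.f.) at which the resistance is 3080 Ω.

R = R₀(1 + α(T − T₀)) ⇒ T = T₀ + (R/R₀ − 1)/α
T = 18 + (3080/1370 − 1)/0.0055 = 18 + (1.248)/0.0055 = 245 °C

245 °C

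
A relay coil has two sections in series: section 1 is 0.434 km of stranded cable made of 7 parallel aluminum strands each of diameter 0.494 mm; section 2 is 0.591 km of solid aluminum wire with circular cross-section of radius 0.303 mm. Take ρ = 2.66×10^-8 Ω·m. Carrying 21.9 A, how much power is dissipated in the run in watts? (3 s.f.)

Section 1: A_strand = π(2.4700e-04)² = 1.917e-07 m²; R₁ = ρL/(N·A_s) = (2.66×10^-8)(434)/(7×1.917e-07) = 8.605 Ω
Section 2: A = πr² = π(3.0300e-04 m)² = 2.884e-07 m²
R₂ = (2.66×10^-8)(591)/(2.884e-07) = 54.5 Ω
R = R₁ + R₂ = 63.11 Ω
P = I²R = (21.9)² × 63.11 = 30300 W

30300 W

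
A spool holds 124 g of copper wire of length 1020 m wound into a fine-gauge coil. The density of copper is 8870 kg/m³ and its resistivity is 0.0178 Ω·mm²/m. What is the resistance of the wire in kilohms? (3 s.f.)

ρ = 0.0178 Ω·mm²/m = 1.78×10^-8 Ω·m
A = m/(density·L) = 0.124/(8870×1020) = 1.3706e-08 m²
R = ρL/A = (1.78×10^-8)(1020)/(1.3706e-08) = 1.32 kΩ

1.32 kΩ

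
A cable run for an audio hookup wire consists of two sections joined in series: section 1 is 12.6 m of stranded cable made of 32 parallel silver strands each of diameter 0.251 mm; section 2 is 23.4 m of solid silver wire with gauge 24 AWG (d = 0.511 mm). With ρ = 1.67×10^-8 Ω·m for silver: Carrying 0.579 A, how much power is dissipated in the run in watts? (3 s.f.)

0.683 W

Section 1: A_strand = π(1.2550e-04)² = 4.948e-08 m²; R₁ = ρL/(N·A_s) = (1.67×10^-8)(12.6)/(32×4.948e-08) = 0.1329 Ω
Section 2: A = π(0.511/2 mm)² = π(2.5550e-04 m)² = 2.051e-07 m²
R₂ = (1.67×10^-8)(23.4)/(2.051e-07) = 1.905 Ω
R = R₁ + R₂ = 2.038 Ω
P = I²R = (0.579)² × 2.038 = 0.683 W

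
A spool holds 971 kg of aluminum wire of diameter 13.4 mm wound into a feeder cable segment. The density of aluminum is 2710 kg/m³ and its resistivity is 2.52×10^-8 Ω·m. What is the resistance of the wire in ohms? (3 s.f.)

A = π(d/2)² = π(6.7000e-03 m)² = 1.4103e-04 m²
L = m/(density·A) = 971/(2710×1.4103e-04) = 2541 m
R = ρL/A = (2.52×10^-8)(2541)/(1.4103e-04) = 0.454 Ω

0.454 Ω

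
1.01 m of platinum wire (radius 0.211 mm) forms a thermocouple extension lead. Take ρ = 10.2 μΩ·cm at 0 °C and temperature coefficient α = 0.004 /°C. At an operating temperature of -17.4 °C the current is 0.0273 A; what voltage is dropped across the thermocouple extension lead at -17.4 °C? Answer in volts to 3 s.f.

ρ = 10.2 μΩ·cm = 1.02×10^-7 Ω·m
A = πr² = π(2.1100e-04 m)² = 1.399e-07 m²
R₍0₎ = ρL/A = (1.02×10^-7)(1.01)/(1.399e-07) = 0.7366 Ω
R₍-17.4₎ = R₍0₎(1 + αΔT) = 0.7366 × (1 + 0.004×-17.4) = 0.6853 Ω
V = IR = 0.0273 × 0.6853 = 0.0187 V

0.0187 V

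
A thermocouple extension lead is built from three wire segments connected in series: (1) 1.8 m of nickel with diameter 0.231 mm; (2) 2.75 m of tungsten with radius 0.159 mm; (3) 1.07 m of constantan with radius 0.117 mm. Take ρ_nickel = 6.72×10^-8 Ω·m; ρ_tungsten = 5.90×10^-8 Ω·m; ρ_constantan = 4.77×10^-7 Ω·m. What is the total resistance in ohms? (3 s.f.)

Seg 1: A = π(d/2)² = π(1.1550e-04 m)² = 4.191e-08 m²
R_1 = (6.72×10^-8)(1.8)/(4.191e-08) = 2.886 Ω
Seg 2: A = πr² = π(1.5900e-04 m)² = 7.942e-08 m²
R_2 = (5.90×10^-8)(2.75)/(7.942e-08) = 2.043 Ω
Seg 3: A = πr² = π(1.1700e-04 m)² = 4.301e-08 m²
R_3 = (4.77×10^-7)(1.07)/(4.301e-08) = 11.87 Ω
R_total = R_1 + R_2 + R_3 = 16.8 Ω

16.8 Ω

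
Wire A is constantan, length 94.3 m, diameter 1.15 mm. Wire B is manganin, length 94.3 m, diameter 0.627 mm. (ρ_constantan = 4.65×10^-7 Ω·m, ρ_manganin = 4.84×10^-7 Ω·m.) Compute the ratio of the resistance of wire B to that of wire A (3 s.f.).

R ∝ ρL/d², so R_B/R_A = (ρ_B/ρ_A) × (d_A/d_B)²
= (4.84×10^-7/4.65×10^-7) × (1.15/0.627)² = 3.50

3.50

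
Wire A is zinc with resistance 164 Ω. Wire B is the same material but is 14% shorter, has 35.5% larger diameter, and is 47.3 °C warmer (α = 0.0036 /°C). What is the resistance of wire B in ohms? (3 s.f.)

89.9 Ω

R ∝ ρL/d² with ρ ∝ (1+αΔT), so R_B/R_A = (1 − 14/100) × (1 + 35.5/100)⁻² × (1 + 0.0036×47.3)
= 0.86 × 0.5446 × 1.17 = 0.5482
R_B = 0.5482 × 164 = 89.9 Ω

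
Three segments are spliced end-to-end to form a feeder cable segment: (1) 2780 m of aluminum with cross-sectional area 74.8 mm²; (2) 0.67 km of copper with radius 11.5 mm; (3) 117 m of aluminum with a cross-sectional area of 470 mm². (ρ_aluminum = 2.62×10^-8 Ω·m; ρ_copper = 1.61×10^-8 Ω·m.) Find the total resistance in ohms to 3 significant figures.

Seg 1: A = 74.8 mm² = 7.480e-05 m²
R_1 = (2.62×10^-8)(2780)/(7.480e-05) = 0.9737 Ω
Seg 2: A = πr² = π(1.1500e-02 m)² = 4.155e-04 m²
R_2 = (1.61×10^-8)(670)/(4.155e-04) = 0.02596 Ω
Seg 3: A = 470 mm² = 4.700e-04 m²
R_3 = (2.62×10^-8)(117)/(4.700e-04) = 0.006522 Ω
R_total = R_1 + R_2 + R_3 = 1.01 Ω

1.01 Ω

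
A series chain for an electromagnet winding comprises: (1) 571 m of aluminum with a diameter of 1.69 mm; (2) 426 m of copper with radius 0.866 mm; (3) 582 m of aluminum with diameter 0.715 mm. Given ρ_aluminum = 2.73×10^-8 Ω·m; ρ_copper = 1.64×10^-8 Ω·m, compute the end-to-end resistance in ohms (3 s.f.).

49.5 Ω

Seg 1: A = π(d/2)² = π(8.4500e-04 m)² = 2.243e-06 m²
R_1 = (2.73×10^-8)(571)/(2.243e-06) = 6.949 Ω
Seg 2: A = πr² = π(8.6600e-04 m)² = 2.356e-06 m²
R_2 = (1.64×10^-8)(426)/(2.356e-06) = 2.965 Ω
Seg 3: A = π(d/2)² = π(3.5750e-04 m)² = 4.015e-07 m²
R_3 = (2.73×10^-8)(582)/(4.015e-07) = 39.57 Ω
R_total = R_1 + R_2 + R_3 = 49.5 Ω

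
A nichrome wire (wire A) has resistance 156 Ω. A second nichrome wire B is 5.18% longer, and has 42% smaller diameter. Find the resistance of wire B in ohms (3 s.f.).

488 Ω

R ∝ L/d², so R_B/R_A = (1 + 5.18/100) × (1 − 42/100)⁻²
= 1.052 × 2.973 = 3.127
R_B = 3.127 × 156 = 488 Ω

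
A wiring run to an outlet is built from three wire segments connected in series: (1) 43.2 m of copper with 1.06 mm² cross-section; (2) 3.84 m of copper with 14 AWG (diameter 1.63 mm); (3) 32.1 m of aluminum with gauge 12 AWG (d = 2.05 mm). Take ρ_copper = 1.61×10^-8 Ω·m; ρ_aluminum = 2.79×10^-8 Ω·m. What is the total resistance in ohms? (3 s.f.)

0.957 Ω

Seg 1: A = 1.06 mm² = 1.060e-06 m²
R_1 = (1.61×10^-8)(43.2)/(1.060e-06) = 0.6562 Ω
Seg 2: A = π(1.63/2 mm)² = π(8.1500e-04 m)² = 2.087e-06 m²
R_2 = (1.61×10^-8)(3.84)/(2.087e-06) = 0.02963 Ω
Seg 3: A = π(2.05/2 mm)² = π(1.0250e-03 m)² = 3.301e-06 m²
R_3 = (2.79×10^-8)(32.1)/(3.301e-06) = 0.2713 Ω
R_total = R_1 + R_2 + R_3 = 0.957 Ω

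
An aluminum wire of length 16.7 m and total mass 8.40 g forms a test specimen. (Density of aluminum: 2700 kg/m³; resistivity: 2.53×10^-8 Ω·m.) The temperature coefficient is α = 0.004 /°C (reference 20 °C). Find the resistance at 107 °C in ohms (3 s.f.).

3.06 Ω

A = m/(density·L) = 0.0084/(2700×16.7) = 1.8629e-07 m²
R = ρL/A = (2.53×10^-8)(16.7)/(1.8629e-07) = 2.268 Ω
R(107 °C) = 2.268 × (1 + 0.004×87) = 3.06 Ω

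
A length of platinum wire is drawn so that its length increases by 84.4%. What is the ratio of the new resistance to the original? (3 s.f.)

3.40

k = 1 + 84.4/100 = 1.844; volume constant ⇒ A' = A/k, so R' = k²R.
Factor = 3.40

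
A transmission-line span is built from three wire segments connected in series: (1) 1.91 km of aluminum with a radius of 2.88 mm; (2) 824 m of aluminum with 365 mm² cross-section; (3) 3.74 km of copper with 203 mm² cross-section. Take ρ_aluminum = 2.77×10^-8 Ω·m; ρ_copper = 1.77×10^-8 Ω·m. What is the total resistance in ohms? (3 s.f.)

2.42 Ω

Seg 1: A = πr² = π(2.8800e-03 m)² = 2.606e-05 m²
R_1 = (2.77×10^-8)(1910)/(2.606e-05) = 2.03 Ω
Seg 2: A = 365 mm² = 3.650e-04 m²
R_2 = (2.77×10^-8)(824)/(3.650e-04) = 0.06253 Ω
Seg 3: A = 203 mm² = 2.030e-04 m²
R_3 = (1.77×10^-8)(3740)/(2.030e-04) = 0.3261 Ω
R_total = R_1 + R_2 + R_3 = 2.42 Ω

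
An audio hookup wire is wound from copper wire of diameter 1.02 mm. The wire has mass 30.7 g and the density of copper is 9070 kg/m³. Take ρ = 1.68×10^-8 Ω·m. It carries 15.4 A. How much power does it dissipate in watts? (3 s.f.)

20.2 W

A = π(d/2)² = π(5.1000e-04 m)² = 8.1713e-07 m²
L = m/(density·A) = 0.0307/(9070×8.1713e-07) = 4.142 m
R = ρL/A = (1.68×10^-8)(4.142)/(8.1713e-07) = 0.08516 Ω
P = I²R = (15.4)² × 0.08516 = 20.2 W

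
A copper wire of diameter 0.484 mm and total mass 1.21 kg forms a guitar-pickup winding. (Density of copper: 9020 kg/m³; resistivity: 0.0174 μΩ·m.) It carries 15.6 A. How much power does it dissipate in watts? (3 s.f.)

16800 W

ρ = 0.0174 μΩ·m = 1.74×10^-8 Ω·m
A = π(d/2)² = π(2.4200e-04 m)² = 1.8398e-07 m²
L = m/(density·A) = 1.21/(9020×1.8398e-07) = 729.1 m
R = ρL/A = (1.74×10^-8)(729.1)/(1.8398e-07) = 68.96 Ω
P = I²R = (15.6)² × 68.96 = 16800 W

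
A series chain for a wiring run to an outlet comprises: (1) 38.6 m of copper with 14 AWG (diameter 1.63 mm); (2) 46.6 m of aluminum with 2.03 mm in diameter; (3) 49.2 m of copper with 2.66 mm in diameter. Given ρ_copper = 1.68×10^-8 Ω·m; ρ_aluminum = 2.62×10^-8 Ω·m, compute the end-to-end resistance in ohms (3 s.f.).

Seg 1: A = π(1.63/2 mm)² = π(8.1500e-04 m)² = 2.087e-06 m²
R_1 = (1.68×10^-8)(38.6)/(2.087e-06) = 0.3108 Ω
Seg 2: A = π(d/2)² = π(1.0150e-03 m)² = 3.237e-06 m²
R_2 = (2.62×10^-8)(46.6)/(3.237e-06) = 0.3772 Ω
Seg 3: A = π(d/2)² = π(1.3300e-03 m)² = 5.557e-06 m²
R_3 = (1.68×10^-8)(49.2)/(5.557e-06) = 0.1487 Ω
R_total = R_1 + R_2 + R_3 = 0.837 Ω

0.837 Ω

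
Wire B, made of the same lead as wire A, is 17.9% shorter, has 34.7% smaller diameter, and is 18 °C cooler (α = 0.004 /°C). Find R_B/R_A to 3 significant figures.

R ∝ ρL/d² with ρ ∝ (1+αΔT), so R_B/R_A = (1 − 17.9/100) × (1 − 34.7/100)⁻² × (1 − 0.004×18)
= 0.821 × 2.345 × 0.928 = 1.79

1.79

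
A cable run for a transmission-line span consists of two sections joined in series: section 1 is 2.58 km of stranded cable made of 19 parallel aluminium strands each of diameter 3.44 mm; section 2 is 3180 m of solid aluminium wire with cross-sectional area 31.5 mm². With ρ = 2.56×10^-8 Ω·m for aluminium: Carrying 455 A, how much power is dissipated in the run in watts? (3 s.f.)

Section 1: A_strand = π(1.7200e-03)² = 9.294e-06 m²; R₁ = ρL/(N·A_s) = (2.56×10^-8)(2580)/(19×9.294e-06) = 0.374 Ω
Section 2: A = 31.5 mm² = 3.150e-05 m²
R₂ = (2.56×10^-8)(3180)/(3.150e-05) = 2.584 Ω
R = R₁ + R₂ = 2.958 Ω
P = I²R = (455)² × 2.958 = 6.12×10^5 W

6.12×10^5 W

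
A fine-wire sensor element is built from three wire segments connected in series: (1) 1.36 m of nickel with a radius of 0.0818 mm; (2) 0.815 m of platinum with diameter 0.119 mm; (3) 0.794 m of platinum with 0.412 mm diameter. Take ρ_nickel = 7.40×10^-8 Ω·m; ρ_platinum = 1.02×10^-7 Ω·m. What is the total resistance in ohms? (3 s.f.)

12.9 Ω

Seg 1: A = πr² = π(8.1800e-05 m)² = 2.102e-08 m²
R_1 = (7.40×10^-8)(1.36)/(2.102e-08) = 4.788 Ω
Seg 2: A = π(d/2)² = π(5.9500e-05 m)² = 1.112e-08 m²
R_2 = (1.02×10^-7)(0.815)/(1.112e-08) = 7.474 Ω
Seg 3: A = π(d/2)² = π(2.0600e-04 m)² = 1.333e-07 m²
R_3 = (1.02×10^-7)(0.794)/(1.333e-07) = 0.6075 Ω
R_total = R_1 + R_2 + R_3 = 12.9 Ω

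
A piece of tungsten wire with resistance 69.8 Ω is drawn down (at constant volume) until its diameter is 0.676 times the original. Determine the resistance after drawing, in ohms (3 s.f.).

334 Ω

Volume constant ⇒ L' = L/r² with r = 0.676. R' = ρL'/A' = ρ(L/r²)/(πr²d₀²/4) = R/r⁴.
R' = 4.789 × 69.8 = 334 Ω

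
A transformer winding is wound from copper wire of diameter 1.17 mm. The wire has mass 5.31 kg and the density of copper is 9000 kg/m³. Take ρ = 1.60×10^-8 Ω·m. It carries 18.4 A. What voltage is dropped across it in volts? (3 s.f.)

150 V

A = π(d/2)² = π(5.8500e-04 m)² = 1.0751e-06 m²
L = m/(density·A) = 5.31/(9000×1.0751e-06) = 548.8 m
R = ρL/A = (1.60×10^-8)(548.8)/(1.0751e-06) = 8.167 Ω
V = IR = 18.4 × 8.167 = 150 V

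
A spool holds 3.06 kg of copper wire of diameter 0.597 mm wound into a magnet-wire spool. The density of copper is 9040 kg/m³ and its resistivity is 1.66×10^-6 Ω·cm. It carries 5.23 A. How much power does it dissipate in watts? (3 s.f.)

1960 W

ρ = 1.66×10^-6 Ω·cm = 1.66×10^-8 Ω·m
A = π(d/2)² = π(2.9850e-04 m)² = 2.7992e-07 m²
L = m/(density·A) = 3.06/(9040×2.7992e-07) = 1209 m
R = ρL/A = (1.66×10^-8)(1209)/(2.7992e-07) = 71.71 Ω
P = I²R = (5.23)² × 71.71 = 1960 W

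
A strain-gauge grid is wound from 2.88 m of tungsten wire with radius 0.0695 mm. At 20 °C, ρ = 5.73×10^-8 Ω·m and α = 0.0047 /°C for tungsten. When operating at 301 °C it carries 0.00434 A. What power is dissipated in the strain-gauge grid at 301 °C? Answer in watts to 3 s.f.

A = πr² = π(6.9500e-05 m)² = 1.517e-08 m²
R₍20₎ = ρL/A = (5.73×10^-8)(2.88)/(1.517e-08) = 10.87 Ω
R₍301₎ = R₍20₎(1 + αΔT) = 10.87 × (1 + 0.0047×281) = 25.24 Ω
P = I²R = (0.00434)² × 25.24 = 4.75×10^-4 W

4.75×10^-4 W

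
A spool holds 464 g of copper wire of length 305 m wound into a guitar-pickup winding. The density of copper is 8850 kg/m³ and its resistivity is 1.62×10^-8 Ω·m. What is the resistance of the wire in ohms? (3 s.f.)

A = m/(density·L) = 0.464/(8850×305) = 1.7190e-07 m²
R = ρL/A = (1.62×10^-8)(305)/(1.7190e-07) = 28.7 Ω

28.7 Ω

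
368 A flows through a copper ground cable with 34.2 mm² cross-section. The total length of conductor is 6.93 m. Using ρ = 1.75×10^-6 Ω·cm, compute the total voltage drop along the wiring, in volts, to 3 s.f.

1.30 V

ρ = 1.75×10^-6 Ω·cm = 1.75×10^-8 Ω·m
A = 34.2 mm² = 3.420e-05 m²
R = ρL/A = (1.75×10^-8)(6.93)/(3.420e-05) = 0.003546 Ω
V = IR = 368 × 0.003546 = 1.30 V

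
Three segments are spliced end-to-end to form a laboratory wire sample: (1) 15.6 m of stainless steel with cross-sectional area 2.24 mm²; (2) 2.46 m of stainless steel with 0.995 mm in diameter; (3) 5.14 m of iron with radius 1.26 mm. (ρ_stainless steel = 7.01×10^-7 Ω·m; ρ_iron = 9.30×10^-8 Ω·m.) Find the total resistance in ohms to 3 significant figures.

Seg 1: A = 2.24 mm² = 2.240e-06 m²
R_1 = (7.01×10^-7)(15.6)/(2.240e-06) = 4.882 Ω
Seg 2: A = π(d/2)² = π(4.9750e-04 m)² = 7.776e-07 m²
R_2 = (7.01×10^-7)(2.46)/(7.776e-07) = 2.218 Ω
Seg 3: A = πr² = π(1.2600e-03 m)² = 4.988e-06 m²
R_3 = (9.30×10^-8)(5.14)/(4.988e-06) = 0.09584 Ω
R_total = R_1 + R_2 + R_3 = 7.20 Ω

7.20 Ω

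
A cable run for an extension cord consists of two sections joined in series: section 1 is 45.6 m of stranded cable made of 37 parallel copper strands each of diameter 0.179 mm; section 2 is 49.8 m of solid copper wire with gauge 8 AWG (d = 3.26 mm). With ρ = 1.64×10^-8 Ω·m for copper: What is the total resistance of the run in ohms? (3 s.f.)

Section 1: A_strand = π(8.9500e-05)² = 2.516e-08 m²; R₁ = ρL/(N·A_s) = (1.64×10^-8)(45.6)/(37×2.516e-08) = 0.8032 Ω
Section 2: A = π(3.26/2 mm)² = π(1.6300e-03 m)² = 8.347e-06 m²
R₂ = (1.64×10^-8)(49.8)/(8.347e-06) = 0.09785 Ω
R = R₁ + R₂ = 0.901 Ω

0.901 Ω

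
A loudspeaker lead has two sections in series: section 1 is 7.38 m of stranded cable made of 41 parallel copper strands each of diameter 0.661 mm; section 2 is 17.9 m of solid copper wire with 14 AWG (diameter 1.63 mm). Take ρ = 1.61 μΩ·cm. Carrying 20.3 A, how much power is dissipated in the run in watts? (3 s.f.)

ρ = 1.61 μΩ·cm = 1.61×10^-8 Ω·m
Section 1: A_strand = π(3.3050e-04)² = 3.432e-07 m²; R₁ = ρL/(N·A_s) = (1.61×10^-8)(7.38)/(41×3.432e-07) = 0.008445 Ω
Section 2: A = π(1.63/2 mm)² = π(8.1500e-04 m)² = 2.087e-06 m²
R₂ = (1.61×10^-8)(17.9)/(2.087e-06) = 0.1381 Ω
R = R₁ + R₂ = 0.1466 Ω
P = I²R = (20.3)² × 0.1466 = 60.4 W

60.4 W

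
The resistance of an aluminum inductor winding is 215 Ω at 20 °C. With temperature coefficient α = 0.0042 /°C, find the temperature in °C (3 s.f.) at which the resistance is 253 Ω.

62.1 °C

R = R₀(1 + α(T − T₀)) ⇒ T = T₀ + (R/R₀ − 1)/α
T = 20 + (253/215 − 1)/0.0042 = 20 + (0.1767)/0.0042 = 62.1 °C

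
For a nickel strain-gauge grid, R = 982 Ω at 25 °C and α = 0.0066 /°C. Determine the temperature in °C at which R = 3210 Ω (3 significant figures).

R = R₀(1 + α(T − T₀)) ⇒ T = T₀ + (R/R₀ − 1)/α
T = 25 + (3210/982 − 1)/0.0066 = 25 + (2.269)/0.0066 = 369 °C

369 °C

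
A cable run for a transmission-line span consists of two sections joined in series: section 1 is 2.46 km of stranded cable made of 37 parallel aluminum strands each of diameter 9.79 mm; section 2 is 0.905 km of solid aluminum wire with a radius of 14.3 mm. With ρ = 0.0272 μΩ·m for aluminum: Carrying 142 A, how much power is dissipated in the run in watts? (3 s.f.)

1260 W

ρ = 0.0272 μΩ·m = 2.72×10^-8 Ω·m
Section 1: A_strand = π(4.8950e-03)² = 7.528e-05 m²; R₁ = ρL/(N·A_s) = (2.72×10^-8)(2460)/(37×7.528e-05) = 0.02402 Ω
Section 2: A = πr² = π(1.4300e-02 m)² = 6.424e-04 m²
R₂ = (2.72×10^-8)(905)/(6.424e-04) = 0.03832 Ω
R = R₁ + R₂ = 0.06234 Ω
P = I²R = (142)² × 0.06234 = 1260 W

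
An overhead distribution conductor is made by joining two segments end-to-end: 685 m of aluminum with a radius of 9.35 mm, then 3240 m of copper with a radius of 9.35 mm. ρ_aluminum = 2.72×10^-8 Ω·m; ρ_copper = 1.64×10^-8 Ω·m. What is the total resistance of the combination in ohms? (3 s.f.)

Segment 1: A = πr² = π(9.3500e-03 m)² = 2.746e-04 m²
R₁ = ρL/A = (2.72×10^-8)(685)/(2.746e-04) = 0.06784 Ω
R₂ = (1.64×10^-8)(3240)/(2.746e-04) = 0.1935 Ω
R = R₁ + R₂ = 0.261 Ω

0.261 Ω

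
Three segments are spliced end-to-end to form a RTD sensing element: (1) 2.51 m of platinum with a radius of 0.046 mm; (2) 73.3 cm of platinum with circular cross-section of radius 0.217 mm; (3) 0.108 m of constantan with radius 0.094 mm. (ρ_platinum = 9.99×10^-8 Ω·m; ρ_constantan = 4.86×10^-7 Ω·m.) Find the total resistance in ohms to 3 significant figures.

40.1 Ω

Seg 1: A = πr² = π(4.6000e-05 m)² = 6.648e-09 m²
R_1 = (9.99×10^-8)(2.51)/(6.648e-09) = 37.72 Ω
Seg 2: A = πr² = π(2.1700e-04 m)² = 1.479e-07 m²
R_2 = (9.99×10^-8)(0.733)/(1.479e-07) = 0.495 Ω
Seg 3: A = πr² = π(9.4000e-05 m)² = 2.776e-08 m²
R_3 = (4.86×10^-7)(0.108)/(2.776e-08) = 1.891 Ω
R_total = R_1 + R_2 + R_3 = 40.1 Ω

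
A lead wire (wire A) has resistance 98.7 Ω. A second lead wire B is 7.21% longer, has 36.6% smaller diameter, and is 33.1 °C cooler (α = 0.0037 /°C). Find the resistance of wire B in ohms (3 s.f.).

R ∝ ρL/d² with ρ ∝ (1+αΔT), so R_B/R_A = (1 + 7.21/100) × (1 − 36.6/100)⁻² × (1 − 0.0037×33.1)
= 1.072 × 2.488 × 0.8775 = 2.341
R_B = 2.341 × 98.7 = 231 Ω

231 Ω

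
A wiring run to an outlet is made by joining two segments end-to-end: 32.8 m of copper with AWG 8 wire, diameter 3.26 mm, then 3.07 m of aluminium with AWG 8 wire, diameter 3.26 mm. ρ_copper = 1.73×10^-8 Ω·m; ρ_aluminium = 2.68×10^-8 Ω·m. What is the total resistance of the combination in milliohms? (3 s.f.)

Segment 1: A = π(3.26/2 mm)² = π(1.6300e-03 m)² = 8.347e-06 m²
R₁ = ρL/A = (1.73×10^-8)(32.8)/(8.347e-06) = 0.06798 Ω
R₂ = (2.68×10^-8)(3.07)/(8.347e-06) = 0.009857 Ω
R = R₁ + R₂ = 77.8 mΩ

77.8 mΩ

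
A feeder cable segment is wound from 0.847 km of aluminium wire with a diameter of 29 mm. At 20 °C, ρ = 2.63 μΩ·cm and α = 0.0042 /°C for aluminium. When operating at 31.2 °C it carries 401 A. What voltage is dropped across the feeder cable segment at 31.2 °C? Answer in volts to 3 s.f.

ρ = 2.63 μΩ·cm = 2.63×10^-8 Ω·m
A = π(d/2)² = π(1.4500e-02 m)² = 6.605e-04 m²
R₍20₎ = ρL/A = (2.63×10^-8)(847)/(6.605e-04) = 0.03373 Ω
R₍31.2₎ = R₍20₎(1 + αΔT) = 0.03373 × (1 + 0.0042×11.2) = 0.03531 Ω
V = IR = 401 × 0.03531 = 14.2 V

14.2 V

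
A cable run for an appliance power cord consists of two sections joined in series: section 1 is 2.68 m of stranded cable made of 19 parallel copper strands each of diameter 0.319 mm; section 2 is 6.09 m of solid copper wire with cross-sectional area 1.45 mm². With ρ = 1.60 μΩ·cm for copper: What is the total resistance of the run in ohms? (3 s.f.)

ρ = 1.60 μΩ·cm = 1.60×10^-8 Ω·m
Section 1: A_strand = π(1.5950e-04)² = 7.992e-08 m²; R₁ = ρL/(N·A_s) = (1.60×10^-8)(2.68)/(19×7.992e-08) = 0.02824 Ω
Section 2: A = 1.45 mm² = 1.450e-06 m²
R₂ = (1.60×10^-8)(6.09)/(1.450e-06) = 0.0672 Ω
R = R₁ + R₂ = 0.0954 Ω

0.0954 Ω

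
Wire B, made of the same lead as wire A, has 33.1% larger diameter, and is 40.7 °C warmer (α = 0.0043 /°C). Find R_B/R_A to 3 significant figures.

R ∝ ρL/d² with ρ ∝ (1+αΔT), so R_B/R_A = (1 + 33.1/100)⁻² × (1 + 0.0043×40.7)
= 0.5645 × 1.175 = 0.663

0.663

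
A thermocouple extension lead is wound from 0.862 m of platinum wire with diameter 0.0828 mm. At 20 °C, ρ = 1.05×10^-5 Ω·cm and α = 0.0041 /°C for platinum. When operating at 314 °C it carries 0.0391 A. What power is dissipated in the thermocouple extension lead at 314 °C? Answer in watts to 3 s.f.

0.0567 W

ρ = 1.05×10^-5 Ω·cm = 1.05×10^-7 Ω·m
A = π(d/2)² = π(4.1400e-05 m)² = 5.385e-09 m²
R₍20₎ = ρL/A = (1.05×10^-7)(0.862)/(5.385e-09) = 16.81 Ω
R₍314₎ = R₍20₎(1 + αΔT) = 16.81 × (1 + 0.0041×294) = 37.07 Ω
P = I²R = (0.0391)² × 37.07 = 0.0567 W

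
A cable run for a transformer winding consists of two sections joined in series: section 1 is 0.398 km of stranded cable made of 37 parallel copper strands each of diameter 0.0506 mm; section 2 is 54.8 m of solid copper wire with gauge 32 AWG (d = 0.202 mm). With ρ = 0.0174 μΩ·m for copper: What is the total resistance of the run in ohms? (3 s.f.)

123 Ω

ρ = 0.0174 μΩ·m = 1.74×10^-8 Ω·m
Section 1: A_strand = π(2.5300e-05)² = 2.011e-09 m²; R₁ = ρL/(N·A_s) = (1.74×10^-8)(398)/(37×2.011e-09) = 93.08 Ω
Section 2: A = π(0.202/2 mm)² = π(1.0100e-04 m)² = 3.205e-08 m²
R₂ = (1.74×10^-8)(54.8)/(3.205e-08) = 29.75 Ω
R = R₁ + R₂ = 123 Ω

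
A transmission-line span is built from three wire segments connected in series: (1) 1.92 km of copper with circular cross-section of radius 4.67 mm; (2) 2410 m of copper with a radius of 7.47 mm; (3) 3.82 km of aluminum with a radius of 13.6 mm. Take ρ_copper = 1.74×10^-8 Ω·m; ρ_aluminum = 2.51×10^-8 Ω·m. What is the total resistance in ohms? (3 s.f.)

0.892 Ω

Seg 1: A = πr² = π(4.6700e-03 m)² = 6.851e-05 m²
R_1 = (1.74×10^-8)(1920)/(6.851e-05) = 0.4876 Ω
Seg 2: A = πr² = π(7.4700e-03 m)² = 1.753e-04 m²
R_2 = (1.74×10^-8)(2410)/(1.753e-04) = 0.2392 Ω
Seg 3: A = πr² = π(1.3600e-02 m)² = 5.811e-04 m²
R_3 = (2.51×10^-8)(3820)/(5.811e-04) = 0.165 Ω
R_total = R_1 + R_2 + R_3 = 0.892 Ω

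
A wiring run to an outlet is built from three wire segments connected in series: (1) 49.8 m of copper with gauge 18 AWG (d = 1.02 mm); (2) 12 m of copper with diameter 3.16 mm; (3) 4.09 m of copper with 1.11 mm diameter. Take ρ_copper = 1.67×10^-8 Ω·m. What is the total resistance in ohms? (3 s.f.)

1.11 Ω

Seg 1: A = π(1.02/2 mm)² = π(5.1000e-04 m)² = 8.171e-07 m²
R_1 = (1.67×10^-8)(49.8)/(8.171e-07) = 1.018 Ω
Seg 2: A = π(d/2)² = π(1.5800e-03 m)² = 7.843e-06 m²
R_2 = (1.67×10^-8)(12)/(7.843e-06) = 0.02555 Ω
Seg 3: A = π(d/2)² = π(5.5500e-04 m)² = 9.677e-07 m²
R_3 = (1.67×10^-8)(4.09)/(9.677e-07) = 0.07058 Ω
R_total = R_1 + R_2 + R_3 = 1.11 Ω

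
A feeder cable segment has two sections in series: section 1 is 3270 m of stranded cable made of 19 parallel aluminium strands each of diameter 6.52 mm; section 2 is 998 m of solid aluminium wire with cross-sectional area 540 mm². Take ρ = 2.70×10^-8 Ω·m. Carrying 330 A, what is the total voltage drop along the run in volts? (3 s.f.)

Section 1: A_strand = π(3.2600e-03)² = 3.339e-05 m²; R₁ = ρL/(N·A_s) = (2.70×10^-8)(3270)/(19×3.339e-05) = 0.1392 Ω
Section 2: A = 540 mm² = 5.400e-04 m²
R₂ = (2.70×10^-8)(998)/(5.400e-04) = 0.0499 Ω
R = R₁ + R₂ = 0.1891 Ω
V = IR = 330 × 0.1891 = 62.4 V

62.4 V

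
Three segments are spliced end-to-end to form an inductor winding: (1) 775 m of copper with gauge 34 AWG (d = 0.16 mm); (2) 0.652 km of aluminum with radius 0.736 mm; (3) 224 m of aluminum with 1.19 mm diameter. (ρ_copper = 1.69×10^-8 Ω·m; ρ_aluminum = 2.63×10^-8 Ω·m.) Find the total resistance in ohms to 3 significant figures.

667 Ω

Seg 1: A = π(0.16/2 mm)² = π(8.0000e-05 m)² = 2.011e-08 m²
R_1 = (1.69×10^-8)(775)/(2.011e-08) = 651.4 Ω
Seg 2: A = πr² = π(7.3600e-04 m)² = 1.702e-06 m²
R_2 = (2.63×10^-8)(652)/(1.702e-06) = 10.08 Ω
Seg 3: A = π(d/2)² = π(5.9500e-04 m)² = 1.112e-06 m²
R_3 = (2.63×10^-8)(224)/(1.112e-06) = 5.297 Ω
R_total = R_1 + R_2 + R_3 = 667 Ω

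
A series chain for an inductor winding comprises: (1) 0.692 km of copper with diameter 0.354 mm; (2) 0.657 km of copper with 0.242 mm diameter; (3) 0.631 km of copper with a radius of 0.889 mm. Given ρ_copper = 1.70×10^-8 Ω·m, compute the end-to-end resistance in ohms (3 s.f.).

367 Ω

Seg 1: A = π(d/2)² = π(1.7700e-04 m)² = 9.842e-08 m²
R_1 = (1.70×10^-8)(692)/(9.842e-08) = 119.5 Ω
Seg 2: A = π(d/2)² = π(1.2100e-04 m)² = 4.600e-08 m²
R_2 = (1.70×10^-8)(657)/(4.600e-08) = 242.8 Ω
Seg 3: A = πr² = π(8.8900e-04 m)² = 2.483e-06 m²
R_3 = (1.70×10^-8)(631)/(2.483e-06) = 4.32 Ω
R_total = R_1 + R_2 + R_3 = 367 Ω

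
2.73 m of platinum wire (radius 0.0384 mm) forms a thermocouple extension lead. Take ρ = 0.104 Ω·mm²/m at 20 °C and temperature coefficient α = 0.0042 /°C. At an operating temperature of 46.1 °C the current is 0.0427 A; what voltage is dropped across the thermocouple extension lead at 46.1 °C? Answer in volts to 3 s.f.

2.90 V

ρ = 0.104 Ω·mm²/m = 1.04×10^-7 Ω·m
A = πr² = π(3.8400e-05 m)² = 4.632e-09 m²
R₍20₎ = ρL/A = (1.04×10^-7)(2.73)/(4.632e-09) = 61.29 Ω
R₍46.1₎ = R₍20₎(1 + αΔT) = 61.29 × (1 + 0.0042×26.1) = 68.01 Ω
V = IR = 0.0427 × 68.01 = 2.90 V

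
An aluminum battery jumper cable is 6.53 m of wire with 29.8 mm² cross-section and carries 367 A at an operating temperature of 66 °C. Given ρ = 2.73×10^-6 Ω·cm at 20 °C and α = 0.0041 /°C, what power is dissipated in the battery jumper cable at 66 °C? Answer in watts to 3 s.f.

ρ = 2.73×10^-6 Ω·cm = 2.73×10^-8 Ω·m
A = 29.8 mm² = 2.980e-05 m²
R₍20₎ = ρL/A = (2.73×10^-8)(6.53)/(2.980e-05) = 0.005982 Ω
R₍66₎ = R₍20₎(1 + αΔT) = 0.005982 × (1 + 0.0041×46) = 0.00711 Ω
P = I²R = (367)² × 0.00711 = 958 W

958 W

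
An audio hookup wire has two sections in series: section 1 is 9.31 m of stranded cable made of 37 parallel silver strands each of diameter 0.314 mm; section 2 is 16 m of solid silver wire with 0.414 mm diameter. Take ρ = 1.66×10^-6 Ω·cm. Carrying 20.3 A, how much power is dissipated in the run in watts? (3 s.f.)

835 W

ρ = 1.66×10^-6 Ω·cm = 1.66×10^-8 Ω·m
Section 1: A_strand = π(1.5700e-04)² = 7.744e-08 m²; R₁ = ρL/(N·A_s) = (1.66×10^-8)(9.31)/(37×7.744e-08) = 0.05394 Ω
Section 2: A = π(d/2)² = π(2.0700e-04 m)² = 1.346e-07 m²
R₂ = (1.66×10^-8)(16)/(1.346e-07) = 1.973 Ω
R = R₁ + R₂ = 2.027 Ω
P = I²R = (20.3)² × 2.027 = 835 W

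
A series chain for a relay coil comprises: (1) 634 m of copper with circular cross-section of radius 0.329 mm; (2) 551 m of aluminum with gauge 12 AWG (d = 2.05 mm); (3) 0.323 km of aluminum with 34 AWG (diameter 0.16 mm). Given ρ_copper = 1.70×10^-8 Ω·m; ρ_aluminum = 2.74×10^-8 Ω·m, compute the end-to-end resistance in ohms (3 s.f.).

Seg 1: A = πr² = π(3.2900e-04 m)² = 3.400e-07 m²
R_1 = (1.70×10^-8)(634)/(3.400e-07) = 31.7 Ω
Seg 2: A = π(2.05/2 mm)² = π(1.0250e-03 m)² = 3.301e-06 m²
R_2 = (2.74×10^-8)(551)/(3.301e-06) = 4.574 Ω
Seg 3: A = π(0.16/2 mm)² = π(8.0000e-05 m)² = 2.011e-08 m²
R_3 = (2.74×10^-8)(323)/(2.011e-08) = 440.2 Ω
R_total = R_1 + R_2 + R_3 = 476 Ω

476 Ω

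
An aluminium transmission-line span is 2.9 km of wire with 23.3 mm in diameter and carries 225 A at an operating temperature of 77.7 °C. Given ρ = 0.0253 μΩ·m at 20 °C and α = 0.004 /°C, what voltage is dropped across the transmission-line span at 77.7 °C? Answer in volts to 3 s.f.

ρ = 0.0253 μΩ·m = 2.53×10^-8 Ω·m
A = π(d/2)² = π(1.1650e-02 m)² = 4.264e-04 m²
R₍20₎ = ρL/A = (2.53×10^-8)(2900)/(4.264e-04) = 0.1721 Ω
R₍77.7₎ = R₍20₎(1 + αΔT) = 0.1721 × (1 + 0.004×57.7) = 0.2118 Ω
V = IR = 225 × 0.2118 = 47.7 V

47.7 V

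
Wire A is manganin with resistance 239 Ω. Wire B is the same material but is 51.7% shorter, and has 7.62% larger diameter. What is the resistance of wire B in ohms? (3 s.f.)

99.7 Ω

R ∝ L/d², so R_B/R_A = (1 − 51.7/100) × (1 + 7.62/100)⁻²
= 0.483 × 0.8634 = 0.417
R_B = 0.417 × 239 = 99.7 Ω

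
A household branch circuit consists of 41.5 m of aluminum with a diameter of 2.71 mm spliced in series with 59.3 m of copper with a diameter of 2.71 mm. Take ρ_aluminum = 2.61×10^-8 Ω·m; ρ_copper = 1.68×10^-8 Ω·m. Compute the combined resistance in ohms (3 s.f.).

0.361 Ω

Segment 1: A = π(d/2)² = π(1.3550e-03 m)² = 5.768e-06 m²
R₁ = ρL/A = (2.61×10^-8)(41.5)/(5.768e-06) = 0.1878 Ω
R₂ = (1.68×10^-8)(59.3)/(5.768e-06) = 0.1727 Ω
R = R₁ + R₂ = 0.361 Ω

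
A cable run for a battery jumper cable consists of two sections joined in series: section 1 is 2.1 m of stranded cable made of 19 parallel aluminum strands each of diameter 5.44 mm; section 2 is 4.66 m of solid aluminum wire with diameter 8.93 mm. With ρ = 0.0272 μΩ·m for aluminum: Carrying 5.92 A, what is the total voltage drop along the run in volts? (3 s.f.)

ρ = 0.0272 μΩ·m = 2.72×10^-8 Ω·m
Section 1: A_strand = π(2.7200e-03)² = 2.324e-05 m²; R₁ = ρL/(N·A_s) = (2.72×10^-8)(2.1)/(19×2.324e-05) = 1.293×10^-4 Ω
Section 2: A = π(d/2)² = π(4.4650e-03 m)² = 6.263e-05 m²
R₂ = (2.72×10^-8)(4.66)/(6.263e-05) = 0.002024 Ω
R = R₁ + R₂ = 0.002153 Ω
V = IR = 5.92 × 0.002153 = 0.0127 V

0.0127 V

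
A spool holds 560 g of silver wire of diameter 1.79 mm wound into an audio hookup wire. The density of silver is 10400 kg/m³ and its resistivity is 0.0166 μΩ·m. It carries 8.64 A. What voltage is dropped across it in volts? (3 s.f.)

1.22 V

ρ = 0.0166 μΩ·m = 1.66×10^-8 Ω·m
A = π(d/2)² = π(8.9500e-04 m)² = 2.5165e-06 m²
L = m/(density·A) = 0.56/(10400×2.5165e-06) = 21.4 m
R = ρL/A = (1.66×10^-8)(21.4)/(2.5165e-06) = 0.1411 Ω
V = IR = 8.64 × 0.1411 = 1.22 V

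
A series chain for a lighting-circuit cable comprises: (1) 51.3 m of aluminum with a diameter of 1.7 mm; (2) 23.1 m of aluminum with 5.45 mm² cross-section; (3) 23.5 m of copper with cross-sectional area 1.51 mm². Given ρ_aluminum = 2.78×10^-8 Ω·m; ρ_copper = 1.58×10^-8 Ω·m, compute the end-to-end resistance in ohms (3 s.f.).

Seg 1: A = π(d/2)² = π(8.5000e-04 m)² = 2.270e-06 m²
R_1 = (2.78×10^-8)(51.3)/(2.270e-06) = 0.6283 Ω
Seg 2: A = 5.45 mm² = 5.450e-06 m²
R_2 = (2.78×10^-8)(23.1)/(5.450e-06) = 0.1178 Ω
Seg 3: A = 1.51 mm² = 1.510e-06 m²
R_3 = (1.58×10^-8)(23.5)/(1.510e-06) = 0.2459 Ω
R_total = R_1 + R_2 + R_3 = 0.992 Ω

0.992 Ω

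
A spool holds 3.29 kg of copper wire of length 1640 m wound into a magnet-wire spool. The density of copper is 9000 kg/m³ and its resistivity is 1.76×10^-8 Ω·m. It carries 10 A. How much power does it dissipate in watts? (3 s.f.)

A = m/(density·L) = 3.29/(9000×1640) = 2.2290e-07 m²
R = ρL/A = (1.76×10^-8)(1640)/(2.2290e-07) = 129.5 Ω
P = I²R = (10)² × 129.5 = 12900 W

12900 W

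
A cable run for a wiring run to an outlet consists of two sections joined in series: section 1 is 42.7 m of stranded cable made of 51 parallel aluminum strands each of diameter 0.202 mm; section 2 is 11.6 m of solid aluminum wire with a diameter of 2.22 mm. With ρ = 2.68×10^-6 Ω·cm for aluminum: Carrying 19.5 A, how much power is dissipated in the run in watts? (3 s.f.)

ρ = 2.68×10^-6 Ω·cm = 2.68×10^-8 Ω·m
Section 1: A_strand = π(1.0100e-04)² = 3.205e-08 m²; R₁ = ρL/(N·A_s) = (2.68×10^-8)(42.7)/(51×3.205e-08) = 0.7002 Ω
Section 2: A = π(d/2)² = π(1.1100e-03 m)² = 3.871e-06 m²
R₂ = (2.68×10^-8)(11.6)/(3.871e-06) = 0.08032 Ω
R = R₁ + R₂ = 0.7805 Ω
P = I²R = (19.5)² × 0.7805 = 297 W

297 W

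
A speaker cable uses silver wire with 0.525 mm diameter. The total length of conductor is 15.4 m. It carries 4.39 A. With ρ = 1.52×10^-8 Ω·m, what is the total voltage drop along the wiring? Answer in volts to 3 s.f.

4.75 V

A = π(d/2)² = π(2.6250e-04 m)² = 2.165e-07 m²
R = ρL/A = (1.52×10^-8)(15.4)/(2.165e-07) = 1.081 Ω
V = IR = 4.39 × 1.081 = 4.75 V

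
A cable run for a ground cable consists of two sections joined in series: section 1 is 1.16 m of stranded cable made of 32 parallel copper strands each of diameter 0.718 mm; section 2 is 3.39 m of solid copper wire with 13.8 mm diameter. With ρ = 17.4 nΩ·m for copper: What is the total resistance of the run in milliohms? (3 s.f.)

ρ = 17.4 nΩ·m = 1.74×10^-8 Ω·m
Section 1: A_strand = π(3.5900e-04)² = 4.049e-07 m²; R₁ = ρL/(N·A_s) = (1.74×10^-8)(1.16)/(32×4.049e-07) = 0.001558 Ω
Section 2: A = π(d/2)² = π(6.9000e-03 m)² = 1.496e-04 m²
R₂ = (1.74×10^-8)(3.39)/(1.496e-04) = 3.944×10^-4 Ω
R = R₁ + R₂ = 1.95 mΩ

1.95 mΩ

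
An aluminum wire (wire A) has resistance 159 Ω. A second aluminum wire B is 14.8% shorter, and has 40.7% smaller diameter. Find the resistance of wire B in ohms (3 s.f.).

R ∝ L/d², so R_B/R_A = (1 − 14.8/100) × (1 − 40.7/100)⁻²
= 0.852 × 2.844 = 2.423
R_B = 2.423 × 159 = 385 Ω

385 Ω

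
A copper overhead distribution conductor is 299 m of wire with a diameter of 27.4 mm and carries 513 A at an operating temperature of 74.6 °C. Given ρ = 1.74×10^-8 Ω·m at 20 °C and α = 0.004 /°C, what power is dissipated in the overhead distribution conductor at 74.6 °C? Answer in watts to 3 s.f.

A = π(d/2)² = π(1.3700e-02 m)² = 5.896e-04 m²
R₍20₎ = ρL/A = (1.74×10^-8)(299)/(5.896e-04) = 0.008823 Ω
R₍74.6₎ = R₍20₎(1 + αΔT) = 0.008823 × (1 + 0.004×54.6) = 0.01075 Ω
P = I²R = (513)² × 0.01075 = 2830 W

2830 W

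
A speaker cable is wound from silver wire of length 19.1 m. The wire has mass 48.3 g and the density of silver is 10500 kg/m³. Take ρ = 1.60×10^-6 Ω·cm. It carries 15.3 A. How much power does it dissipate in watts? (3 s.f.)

297 W

ρ = 1.60×10^-6 Ω·cm = 1.60×10^-8 Ω·m
A = m/(density·L) = 0.0483/(10500×19.1) = 2.4084e-07 m²
R = ρL/A = (1.60×10^-8)(19.1)/(2.4084e-07) = 1.269 Ω
P = I²R = (15.3)² × 1.269 = 297 W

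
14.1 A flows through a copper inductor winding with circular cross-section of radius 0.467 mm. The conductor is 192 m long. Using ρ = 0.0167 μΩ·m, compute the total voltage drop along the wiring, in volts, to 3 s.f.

66.0 V

ρ = 0.0167 μΩ·m = 1.67×10^-8 Ω·m
A = πr² = π(4.6700e-04 m)² = 6.851e-07 m²
R = ρL/A = (1.67×10^-8)(192)/(6.851e-07) = 4.68 Ω
V = IR = 14.1 × 4.68 = 66.0 V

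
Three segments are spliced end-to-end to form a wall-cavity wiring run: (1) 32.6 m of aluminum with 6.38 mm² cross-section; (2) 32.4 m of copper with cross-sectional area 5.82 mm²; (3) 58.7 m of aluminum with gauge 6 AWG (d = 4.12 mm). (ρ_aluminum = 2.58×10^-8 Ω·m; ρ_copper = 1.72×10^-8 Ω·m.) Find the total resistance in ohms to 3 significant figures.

0.341 Ω

Seg 1: A = 6.38 mm² = 6.380e-06 m²
R_1 = (2.58×10^-8)(32.6)/(6.380e-06) = 0.1318 Ω
Seg 2: A = 5.82 mm² = 5.820e-06 m²
R_2 = (1.72×10^-8)(32.4)/(5.820e-06) = 0.09575 Ω
Seg 3: A = π(4.12/2 mm)² = π(2.0600e-03 m)² = 1.333e-05 m²
R_3 = (2.58×10^-8)(58.7)/(1.333e-05) = 0.1136 Ω
R_total = R_1 + R_2 + R_3 = 0.341 Ω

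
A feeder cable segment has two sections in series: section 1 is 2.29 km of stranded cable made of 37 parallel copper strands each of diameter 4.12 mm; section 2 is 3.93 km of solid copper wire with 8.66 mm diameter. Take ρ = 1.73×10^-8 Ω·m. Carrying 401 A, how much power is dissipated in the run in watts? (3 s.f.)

1.99×10^5 W

Section 1: A_strand = π(2.0600e-03)² = 1.333e-05 m²; R₁ = ρL/(N·A_s) = (1.73×10^-8)(2290)/(37×1.333e-05) = 0.08031 Ω
Section 2: A = π(d/2)² = π(4.3300e-03 m)² = 5.890e-05 m²
R₂ = (1.73×10^-8)(3930)/(5.890e-05) = 1.154 Ω
R = R₁ + R₂ = 1.235 Ω
P = I²R = (401)² × 1.235 = 1.99×10^5 W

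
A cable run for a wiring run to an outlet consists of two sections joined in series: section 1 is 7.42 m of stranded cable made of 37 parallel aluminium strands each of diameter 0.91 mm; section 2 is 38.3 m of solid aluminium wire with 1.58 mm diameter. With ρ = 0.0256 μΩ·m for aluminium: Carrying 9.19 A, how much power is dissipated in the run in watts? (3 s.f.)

ρ = 0.0256 μΩ·m = 2.56×10^-8 Ω·m
Section 1: A_strand = π(4.5500e-04)² = 6.504e-07 m²; R₁ = ρL/(N·A_s) = (2.56×10^-8)(7.42)/(37×6.504e-07) = 0.007893 Ω
Section 2: A = π(d/2)² = π(7.9000e-04 m)² = 1.961e-06 m²
R₂ = (2.56×10^-8)(38.3)/(1.961e-06) = 0.5001 Ω
R = R₁ + R₂ = 0.508 Ω
P = I²R = (9.19)² × 0.508 = 42.9 W

42.9 W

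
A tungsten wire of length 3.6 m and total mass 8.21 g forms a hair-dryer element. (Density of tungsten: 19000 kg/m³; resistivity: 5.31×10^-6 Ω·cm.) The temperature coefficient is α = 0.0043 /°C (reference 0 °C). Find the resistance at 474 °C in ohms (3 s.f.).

ρ = 5.31×10^-6 Ω·cm = 5.31×10^-8 Ω·m
A = m/(density·L) = 0.00821/(19000×3.6) = 1.2003e-07 m²
R = ρL/A = (5.31×10^-8)(3.6)/(1.2003e-07) = 1.593 Ω
R(474 °C) = 1.593 × (1 + 0.0043×474) = 4.84 Ω

4.84 Ω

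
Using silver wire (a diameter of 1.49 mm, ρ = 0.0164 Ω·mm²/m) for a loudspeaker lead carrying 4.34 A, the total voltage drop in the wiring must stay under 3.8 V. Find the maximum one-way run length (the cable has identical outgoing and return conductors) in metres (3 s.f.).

46.5 m

ρ = 0.0164 Ω·mm²/m = 1.64×10^-8 Ω·m
A = π(d/2)² = π(7.4500e-04 m)² = 1.744e-06 m²
L_max = V_max·A/(2·ρI) = (3.8)(1.744e-06)/(2×1.64×10^-8×4.34) = 46.5 m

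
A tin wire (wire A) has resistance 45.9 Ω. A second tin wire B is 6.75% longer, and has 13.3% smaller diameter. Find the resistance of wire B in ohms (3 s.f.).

R ∝ L/d², so R_B/R_A = (1 + 6.75/100) × (1 − 13.3/100)⁻²
= 1.067 × 1.33 = 1.42
R_B = 1.42 × 45.9 = 65.2 Ω

65.2 Ω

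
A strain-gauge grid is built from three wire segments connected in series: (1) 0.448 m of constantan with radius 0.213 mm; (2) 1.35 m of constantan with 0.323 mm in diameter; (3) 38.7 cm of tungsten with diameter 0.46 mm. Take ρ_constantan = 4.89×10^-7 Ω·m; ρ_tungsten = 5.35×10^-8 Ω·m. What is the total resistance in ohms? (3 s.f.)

9.72 Ω

Seg 1: A = πr² = π(2.1300e-04 m)² = 1.425e-07 m²
R_1 = (4.89×10^-7)(0.448)/(1.425e-07) = 1.537 Ω
Seg 2: A = π(d/2)² = π(1.6150e-04 m)² = 8.194e-08 m²
R_2 = (4.89×10^-7)(1.35)/(8.194e-08) = 8.057 Ω
Seg 3: A = π(d/2)² = π(2.3000e-04 m)² = 1.662e-07 m²
R_3 = (5.35×10^-8)(0.387)/(1.662e-07) = 0.1246 Ω
R_total = R_1 + R_2 + R_3 = 9.72 Ω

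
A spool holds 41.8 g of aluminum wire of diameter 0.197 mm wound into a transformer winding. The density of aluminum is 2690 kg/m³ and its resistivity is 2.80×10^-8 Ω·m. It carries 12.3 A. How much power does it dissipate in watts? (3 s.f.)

A = π(d/2)² = π(9.8500e-05 m)² = 3.0481e-08 m²
L = m/(density·A) = 0.0418/(2690×3.0481e-08) = 509.8 m
R = ρL/A = (2.80×10^-8)(509.8)/(3.0481e-08) = 468.3 Ω
P = I²R = (12.3)² × 468.3 = 70900 W

70900 W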